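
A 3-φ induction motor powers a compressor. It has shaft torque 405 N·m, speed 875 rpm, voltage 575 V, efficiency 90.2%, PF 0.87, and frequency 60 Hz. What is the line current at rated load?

47.5 A

ω = 2π×875/60 = 91.63 rad/s; P_out = τω = 405 × 91.63 = 37110 W
P_in = P_out / η = 37110 / 0.902 = 41142 W
I_L = P_in / (√3·V_L·cosφ) = 41142 / (1.732 × 575 × 0.87) = 47.5 A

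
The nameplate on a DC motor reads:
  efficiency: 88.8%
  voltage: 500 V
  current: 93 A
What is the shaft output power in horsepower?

P_in = V·I = 500 × 93 = 46500 W
P_out = η·P_in = 0.888 × 46500 = 41292 W
= 41292/746 = 55.4 HP

55.4 HP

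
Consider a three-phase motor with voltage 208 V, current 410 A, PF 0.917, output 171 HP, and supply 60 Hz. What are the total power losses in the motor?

7880 W

P_in = √3·V·I·cosφ = 1.732×208×410×0.917 = 135445 W
P_out = 171×746 = 127566 W
Losses = P_in − P_out = 135445 − 127566 = 7879 W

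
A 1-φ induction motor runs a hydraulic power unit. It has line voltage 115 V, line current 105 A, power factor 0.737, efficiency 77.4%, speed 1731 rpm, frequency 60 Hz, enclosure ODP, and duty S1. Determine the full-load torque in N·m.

38 N·m

P_in = V·I·cosφ = 115 × 105 × 0.737 = 8899 W
P_out = η·P_in = 0.774 × 8899 = 6888 W
n = 1731 rpm
ω = 2π×1731/60 = 181.3 rad/s
τ = P_out/ω = 6888/181.3 = 38 N·m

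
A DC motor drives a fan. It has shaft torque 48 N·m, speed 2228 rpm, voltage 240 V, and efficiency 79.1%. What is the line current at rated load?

59 A

ω = 2π×2228/60 = 233.3 rad/s; P_out = τω = 48 × 233.3 = 11198 W
P_in = P_out / η = 11198 / 0.791 = 14157 W
I = P_in / V = 14157 / 240 = 59 A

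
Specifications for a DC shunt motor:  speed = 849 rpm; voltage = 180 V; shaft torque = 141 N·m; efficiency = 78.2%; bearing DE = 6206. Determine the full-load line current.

ω = 2π×849/60 = 88.91 rad/s; P_out = τω = 141 × 88.91 = 12536 W
P_in = P_out / η = 12536 / 0.782 = 16031 W
I = P_in / V = 16031 / 180 = 89.1 A

89.1 A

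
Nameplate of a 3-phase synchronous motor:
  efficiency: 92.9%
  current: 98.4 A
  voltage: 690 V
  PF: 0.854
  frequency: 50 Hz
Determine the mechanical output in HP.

125 HP

P_in = √3·V·I·cosφ = 1.732 × 690 × 98.4 × 0.854 = 100427 W
P_out = η·P_in = 0.929 × 100427 = 93297 W
= 93297/746 = 125 HP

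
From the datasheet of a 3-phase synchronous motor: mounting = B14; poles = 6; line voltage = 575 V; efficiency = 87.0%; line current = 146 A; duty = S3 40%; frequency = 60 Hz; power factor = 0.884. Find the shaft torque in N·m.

890 N·m

P_in = √3·V·I·cosφ = 1.732 × 575 × 146 × 0.884 = 128535 W
P_out = η·P_in = 0.87 × 128535 = 111825 W
n = n_s = 120×60/6 = 1200 rpm (synchronous)
ω = 2π×1200/60 = 125.7 rad/s
τ = P_out/ω = 111825/125.7 = 890 N·m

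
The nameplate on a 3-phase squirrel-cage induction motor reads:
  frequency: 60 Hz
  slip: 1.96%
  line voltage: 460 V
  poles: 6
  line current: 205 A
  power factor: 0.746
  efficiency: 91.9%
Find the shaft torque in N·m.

909 N·m

P_in = √3·V·I·cosφ = 1.732 × 460 × 205 × 0.746 = 121842 W
P_out = η·P_in = 0.919 × 121842 = 111973 W
n_s = 120×60/6 = 1200 rpm; n = 1200×(1−0.0196) = 1176 rpm
ω = 2π×1176/60 = 123.2 rad/s
τ = P_out/ω = 111973/123.2 = 909 N·m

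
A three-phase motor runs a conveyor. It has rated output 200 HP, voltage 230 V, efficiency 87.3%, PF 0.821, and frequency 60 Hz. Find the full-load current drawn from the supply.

P_out = 200 × 746 = 149200 W
P_in = P_out / η = 149200 / 0.873 = 170905 W
I_L = P_in / (√3·V_L·cosφ) = 170905 / (1.732 × 230 × 0.821) = 523 A

523 A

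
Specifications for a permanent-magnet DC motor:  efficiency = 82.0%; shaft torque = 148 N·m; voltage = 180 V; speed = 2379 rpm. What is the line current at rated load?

ω = 2π×2379/60 = 249.1 rad/s; P_out = τω = 148 × 249.1 = 36867 W
P_in = P_out / η = 36867 / 0.820 = 44960 W
I = P_in / V = 44960 / 180 = 250 A

250 A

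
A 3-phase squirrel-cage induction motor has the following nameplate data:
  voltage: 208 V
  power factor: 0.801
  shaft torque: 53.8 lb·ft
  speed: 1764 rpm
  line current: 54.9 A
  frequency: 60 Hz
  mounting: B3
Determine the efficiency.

85.1 %

τ = 53.8 lb·ft × 1.356 = 72.95 N·m
ω = 2π × 1764/60 = 184.7 rad/s; P_out = τω = 72.95 × 184.7 = 13474 W
P_in = √3·V_L·I_L·cosφ = 1.732 × 208 × 54.9 × 0.801 = 15842 W
η = P_out / P_in = 13474 / 15842 = 0.851 = 85.1%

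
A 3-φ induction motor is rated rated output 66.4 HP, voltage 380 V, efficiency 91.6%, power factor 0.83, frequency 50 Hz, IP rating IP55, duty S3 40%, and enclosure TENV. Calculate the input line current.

99 A

P_out = 66.4 × 746 = 49534 W
P_in = P_out / η = 49534 / 0.916 = 54076 W
I_L = P_in / (√3·V_L·cosφ) = 54076 / (1.732 × 380 × 0.83) = 99 A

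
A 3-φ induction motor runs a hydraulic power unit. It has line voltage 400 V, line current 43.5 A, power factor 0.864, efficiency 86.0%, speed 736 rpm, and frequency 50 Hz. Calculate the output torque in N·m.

291 N·m

P_in = √3·V·I·cosφ = 1.732 × 400 × 43.5 × 0.864 = 26038 W
P_out = η·P_in = 0.86 × 26038 = 22393 W
n = 736 rpm
ω = 2π×736/60 = 77.07 rad/s
τ = P_out/ω = 22393/77.07 = 291 N·m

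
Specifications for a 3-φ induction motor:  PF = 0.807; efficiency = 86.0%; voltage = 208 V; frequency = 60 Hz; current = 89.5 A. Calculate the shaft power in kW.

22.4 kW

P_in = √3·V·I·cosφ = 1.732 × 208 × 89.5 × 0.807 = 26020 W
P_out = η·P_in = 0.86 × 26020 = 22377 W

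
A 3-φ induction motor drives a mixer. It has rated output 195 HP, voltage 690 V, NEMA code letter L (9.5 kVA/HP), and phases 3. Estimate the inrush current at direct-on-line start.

1550 A

S_LR = 9.5 × 195 = 1852.5 kVA
I_LR = S_LR/(√3·V_L) = 1852500/(1.732×690) = 1550 A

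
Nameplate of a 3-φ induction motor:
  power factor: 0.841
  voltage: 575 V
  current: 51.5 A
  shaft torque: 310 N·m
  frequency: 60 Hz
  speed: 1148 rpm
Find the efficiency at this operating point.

ω = 2π × 1148/60 = 120.2 rad/s; P_out = τω = 310 × 120.2 = 37262 W
P_in = √3·V_L·I_L·cosφ = 1.732 × 575 × 51.5 × 0.841 = 43134 W
η = P_out / P_in = 37262 / 43134 = 0.864 = 86.4%

86.4 %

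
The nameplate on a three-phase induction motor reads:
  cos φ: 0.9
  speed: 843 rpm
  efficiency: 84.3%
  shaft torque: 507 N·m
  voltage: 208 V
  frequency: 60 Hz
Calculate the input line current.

164 A

ω = 2π×843/60 = 88.28 rad/s; P_out = τω = 507 × 88.28 = 44758 W
P_in = P_out / η = 44758 / 0.843 = 53094 W
I_L = P_in / (√3·V_L·cosφ) = 53094 / (1.732 × 208 × 0.9) = 164 A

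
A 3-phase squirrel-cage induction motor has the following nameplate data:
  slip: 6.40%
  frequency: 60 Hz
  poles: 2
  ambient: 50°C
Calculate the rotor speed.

3370 rpm

n_s = 120f/p = 120×60/2 = 3600 rpm
n = n_s(1 − s) = 3600 × (1 − 0.064) = 3370 rpm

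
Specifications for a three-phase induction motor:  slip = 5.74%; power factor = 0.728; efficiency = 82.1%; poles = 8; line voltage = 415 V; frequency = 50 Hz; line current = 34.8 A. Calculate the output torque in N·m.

202 N·m

P_in = √3·V·I·cosφ = 1.732 × 415 × 34.8 × 0.728 = 18210 W
P_out = η·P_in = 0.821 × 18210 = 14950 W
n_s = 120×50/8 = 750 rpm; n = 750×(1−0.0574) = 707 rpm
ω = 2π×707/60 = 74.04 rad/s
τ = P_out/ω = 14950/74.04 = 202 N·m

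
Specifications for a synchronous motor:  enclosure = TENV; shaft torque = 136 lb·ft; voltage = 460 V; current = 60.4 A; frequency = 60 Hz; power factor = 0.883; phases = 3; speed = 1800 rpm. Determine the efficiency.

81.8 %

τ = 136 lb·ft × 1.356 = 184.4 N·m
ω = 2π × 1800/60 = 188.5 rad/s; P_out = τω = 184.4 × 188.5 = 34759 W
P_in = √3·V_L·I_L·cosφ = 1.732 × 460 × 60.4 × 0.883 = 42492 W
η = P_out / P_in = 34759 / 42492 = 0.818 = 81.8%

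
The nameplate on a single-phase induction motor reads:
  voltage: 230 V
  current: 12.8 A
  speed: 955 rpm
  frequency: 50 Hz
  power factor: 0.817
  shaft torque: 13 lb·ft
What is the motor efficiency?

73.3 %

τ = 13 lb·ft × 1.356 = 17.63 N·m
ω = 2π × 955/60 = 100 rad/s; P_out = τω = 17.63 × 100 = 1763 W
P_in = V·I·cosφ = 230 × 12.8 × 0.817 = 2405 W
η = P_out / P_in = 1763 / 2405 = 0.733 = 73.3%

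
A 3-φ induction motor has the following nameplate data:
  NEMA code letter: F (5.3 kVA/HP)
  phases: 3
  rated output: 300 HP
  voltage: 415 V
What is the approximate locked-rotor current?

S_LR = 5.3 × 300 = 1590 kVA
I_LR = S_LR/(√3·V_L) = 1590000/(1.732×415) = 2210 A

2210 A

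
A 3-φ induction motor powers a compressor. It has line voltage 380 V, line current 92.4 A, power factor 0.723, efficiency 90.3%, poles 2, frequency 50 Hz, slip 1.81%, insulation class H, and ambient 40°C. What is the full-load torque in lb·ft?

P_in = √3·V·I·cosφ = 1.732 × 380 × 92.4 × 0.723 = 43969 W
P_out = η·P_in = 0.903 × 43969 = 39704 W
n_s = 120×50/2 = 3000 rpm; n = 3000×(1−0.0181) = 2946 rpm
ω = 2π×2946/60 = 308.5 rad/s
τ = P_out/ω = 39704/308.5 = 128.7 N·m
In lb·ft: 128.7/1.356 = 94.9 lb·ft

94.9 lb·ft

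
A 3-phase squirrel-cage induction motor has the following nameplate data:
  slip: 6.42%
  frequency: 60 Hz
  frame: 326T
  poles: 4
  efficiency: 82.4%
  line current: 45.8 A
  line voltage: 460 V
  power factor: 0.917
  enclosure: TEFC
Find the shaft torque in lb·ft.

115 lb·ft

P_in = √3·V·I·cosφ = 1.732 × 460 × 45.8 × 0.917 = 33461 W
P_out = η·P_in = 0.824 × 33461 = 27572 W
n_s = 120×60/4 = 1800 rpm; n = 1800×(1−0.0642) = 1684 rpm
ω = 2π×1684/60 = 176.3 rad/s
τ = P_out/ω = 27572/176.3 = 156.4 N·m
In lb·ft: 156.4/1.356 = 115 lb·ft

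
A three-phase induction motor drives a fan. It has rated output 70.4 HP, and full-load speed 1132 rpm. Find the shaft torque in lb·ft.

327 lb·ft

P_out = 70.4 × 746 = 52518 W
ω = 2π × 1132/60 = 118.5 rad/s
τ = P_out/ω = 52518/118.5 = 443.2 N·m
In lb·ft: 443.2/1.356 = 327 lb·ft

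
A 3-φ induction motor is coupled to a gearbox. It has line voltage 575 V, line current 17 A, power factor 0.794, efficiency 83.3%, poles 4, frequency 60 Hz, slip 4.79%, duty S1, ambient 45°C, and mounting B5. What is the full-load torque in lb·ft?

P_in = √3·V·I·cosφ = 1.732 × 575 × 17 × 0.794 = 13443 W
P_out = η·P_in = 0.833 × 13443 = 11198 W
n_s = 120×60/4 = 1800 rpm; n = 1800×(1−0.0479) = 1714 rpm
ω = 2π×1714/60 = 179.5 rad/s
τ = P_out/ω = 11198/179.5 = 62.38 N·m
In lb·ft: 62.38/1.356 = 46 lb·ft

46 lb·ft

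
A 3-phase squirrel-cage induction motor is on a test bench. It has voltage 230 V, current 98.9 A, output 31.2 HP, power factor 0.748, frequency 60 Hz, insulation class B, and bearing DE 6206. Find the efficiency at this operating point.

P_out = 31.2 × 746 = 23275 W
P_in = √3·V_L·I_L·cosφ = 1.732 × 230 × 98.9 × 0.748 = 29470 W
η = P_out / P_in = 23275 / 29470 = 0.790 = 79.0%

79.0 %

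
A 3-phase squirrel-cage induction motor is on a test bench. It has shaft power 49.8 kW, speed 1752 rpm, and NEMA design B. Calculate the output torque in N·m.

271 N·m

ω = 2π × 1752/60 = 183.5 rad/s
τ = P/ω = 49800/183.5 = 271 N·m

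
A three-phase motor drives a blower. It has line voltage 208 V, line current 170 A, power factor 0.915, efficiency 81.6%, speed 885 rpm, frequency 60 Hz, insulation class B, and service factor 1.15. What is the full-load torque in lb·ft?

P_in = √3·V·I·cosφ = 1.732 × 208 × 170 × 0.915 = 56038 W
P_out = η·P_in = 0.816 × 56038 = 45727 W
n = 885 rpm
ω = 2π×885/60 = 92.68 rad/s
τ = P_out/ω = 45727/92.68 = 493.4 N·m
In lb·ft: 493.4/1.356 = 364 lb·ft

364 lb·ft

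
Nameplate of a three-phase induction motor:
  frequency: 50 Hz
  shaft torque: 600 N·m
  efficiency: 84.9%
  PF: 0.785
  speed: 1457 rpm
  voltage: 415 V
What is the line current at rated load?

191 A

ω = 2π×1457/60 = 152.6 rad/s; P_out = τω = 600 × 152.6 = 91560 W
P_in = P_out / η = 91560 / 0.849 = 107845 W
I_L = P_in / (√3·V_L·cosφ) = 107845 / (1.732 × 415 × 0.785) = 191 A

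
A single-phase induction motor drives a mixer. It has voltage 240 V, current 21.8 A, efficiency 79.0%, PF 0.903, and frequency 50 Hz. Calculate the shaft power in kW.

3.73 kW

P_in = V·I·cosφ = 240 × 21.8 × 0.903 = 4724 W
P_out = η·P_in = 0.79 × 4724 = 3732 W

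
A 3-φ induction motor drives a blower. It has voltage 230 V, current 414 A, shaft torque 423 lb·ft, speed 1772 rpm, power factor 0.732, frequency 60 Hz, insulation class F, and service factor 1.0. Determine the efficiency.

τ = 423 lb·ft × 1.356 = 573.6 N·m
ω = 2π × 1772/60 = 185.6 rad/s; P_out = τω = 573.6 × 185.6 = 106460 W
P_in = √3·V_L·I_L·cosφ = 1.732 × 230 × 414 × 0.732 = 120722 W
η = P_out / P_in = 106460 / 120722 = 0.882 = 88.2%

88.2 %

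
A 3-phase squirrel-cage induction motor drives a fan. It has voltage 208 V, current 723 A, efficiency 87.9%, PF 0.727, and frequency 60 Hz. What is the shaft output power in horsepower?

223 HP

P_in = √3·V·I·cosφ = 1.732 × 208 × 723 × 0.727 = 189358 W
P_out = η·P_in = 0.879 × 189358 = 166446 W
= 166446/746 = 223 HP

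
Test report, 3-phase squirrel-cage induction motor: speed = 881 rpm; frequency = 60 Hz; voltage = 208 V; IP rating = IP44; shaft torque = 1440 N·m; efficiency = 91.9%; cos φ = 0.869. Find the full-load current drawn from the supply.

ω = 2π×881/60 = 92.26 rad/s; P_out = τω = 1440 × 92.26 = 132854 W
P_in = P_out / η = 132854 / 0.919 = 144564 W
I_L = P_in / (√3·V_L·cosφ) = 144564 / (1.732 × 208 × 0.869) = 462 A

462 A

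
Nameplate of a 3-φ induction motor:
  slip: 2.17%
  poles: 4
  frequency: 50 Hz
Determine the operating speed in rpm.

1467 rpm

n_s = 120f/p = 120×50/4 = 1500 rpm
n = n_s(1 − s) = 1500 × (1 − 0.0217) = 1467 rpm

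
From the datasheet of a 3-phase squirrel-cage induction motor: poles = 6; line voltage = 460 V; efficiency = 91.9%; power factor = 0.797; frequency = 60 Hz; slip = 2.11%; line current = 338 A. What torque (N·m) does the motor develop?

P_in = √3·V·I·cosφ = 1.732 × 460 × 338 × 0.797 = 214625 W
P_out = η·P_in = 0.919 × 214625 = 197240 W
n_s = 120×60/6 = 1200 rpm; n = 1200×(1−0.0211) = 1175 rpm
ω = 2π×1175/60 = 123 rad/s
τ = P_out/ω = 197240/123 = 1600 N·m

1600 N·m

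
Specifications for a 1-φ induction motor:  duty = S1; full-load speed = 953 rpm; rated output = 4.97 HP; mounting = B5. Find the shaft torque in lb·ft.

P_out = 4.97 × 746 = 3708 W
ω = 2π × 953/60 = 99.8 rad/s
τ = P_out/ω = 3708/99.8 = 37.15 N·m
In lb·ft: 37.15/1.356 = 27.4 lb·ft

27.4 lb·ft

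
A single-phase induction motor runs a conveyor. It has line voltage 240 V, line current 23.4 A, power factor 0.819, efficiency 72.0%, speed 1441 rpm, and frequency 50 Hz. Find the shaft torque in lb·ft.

16.2 lb·ft

P_in = V·I·cosφ = 240 × 23.4 × 0.819 = 4600 W
P_out = η·P_in = 0.72 × 4600 = 3312 W
n = 1441 rpm
ω = 2π×1441/60 = 150.9 rad/s
τ = P_out/ω = 3312/150.9 = 21.95 N·m
In lb·ft: 21.95/1.356 = 16.2 lb·ft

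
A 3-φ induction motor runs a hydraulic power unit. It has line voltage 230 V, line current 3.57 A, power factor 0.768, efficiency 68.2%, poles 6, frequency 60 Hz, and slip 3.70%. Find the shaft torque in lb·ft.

P_in = √3·V·I·cosφ = 1.732 × 230 × 3.57 × 0.768 = 1092 W
P_out = η·P_in = 0.682 × 1092 = 745 W
n_s = 120×60/6 = 1200 rpm; n = 1200×(1−0.037) = 1156 rpm
ω = 2π×1156/60 = 121.1 rad/s
τ = P_out/ω = 745/121.1 = 6.152 N·m
In lb·ft: 6.152/1.356 = 4.54 lb·ft

4.54 lb·ft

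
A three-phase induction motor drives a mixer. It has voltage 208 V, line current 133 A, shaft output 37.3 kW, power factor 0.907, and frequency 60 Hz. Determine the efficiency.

P_out = 37.3 kW = 37300 W
P_in = √3·V_L·I_L·cosφ = 1.732 × 208 × 133 × 0.907 = 43458 W
η = P_out / P_in = 37300 / 43458 = 0.858 = 85.8%

85.8 %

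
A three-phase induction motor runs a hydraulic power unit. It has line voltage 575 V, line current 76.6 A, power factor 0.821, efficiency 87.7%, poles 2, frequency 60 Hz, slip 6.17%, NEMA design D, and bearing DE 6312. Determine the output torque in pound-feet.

115 lb·ft

P_in = √3·V·I·cosφ = 1.732 × 575 × 76.6 × 0.821 = 62631 W
P_out = η·P_in = 0.877 × 62631 = 54927 W
n_s = 120×60/2 = 3600 rpm; n = 3600×(1−0.0617) = 3378 rpm
ω = 2π×3378/60 = 353.7 rad/s
τ = P_out/ω = 54927/353.7 = 155.3 N·m
In lb·ft: 155.3/1.356 = 115 lb·ft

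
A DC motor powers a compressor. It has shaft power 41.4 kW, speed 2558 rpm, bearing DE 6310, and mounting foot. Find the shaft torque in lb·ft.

114 lb·ft

ω = 2π × 2558/60 = 267.9 rad/s
τ = P/ω = 41400/267.9 = 154.5 N·m
In lb·ft: 154.5/1.356 = 114 lb·ft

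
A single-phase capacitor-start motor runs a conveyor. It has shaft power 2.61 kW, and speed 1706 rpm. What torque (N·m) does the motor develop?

14.6 N·m

ω = 2π × 1706/60 = 178.7 rad/s
τ = P/ω = 2610/178.7 = 14.6 N·m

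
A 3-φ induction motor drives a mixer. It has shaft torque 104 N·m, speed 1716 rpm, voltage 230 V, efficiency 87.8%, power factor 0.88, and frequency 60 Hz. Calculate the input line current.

ω = 2π×1716/60 = 179.7 rad/s; P_out = τω = 104 × 179.7 = 18689 W
P_in = P_out / η = 18689 / 0.878 = 21286 W
I_L = P_in / (√3·V_L·cosφ) = 21286 / (1.732 × 230 × 0.88) = 60.7 A

60.7 A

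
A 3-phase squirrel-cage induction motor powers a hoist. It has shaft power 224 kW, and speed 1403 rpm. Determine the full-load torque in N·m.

ω = 2π × 1403/60 = 146.9 rad/s
τ = P/ω = 224000/146.9 = 1520 N·m

1520 N·m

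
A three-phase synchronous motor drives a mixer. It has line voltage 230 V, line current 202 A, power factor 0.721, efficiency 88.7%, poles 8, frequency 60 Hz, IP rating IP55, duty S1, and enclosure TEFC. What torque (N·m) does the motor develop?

P_in = √3·V·I·cosφ = 1.732 × 230 × 202 × 0.721 = 58018 W
P_out = η·P_in = 0.887 × 58018 = 51462 W
n = n_s = 120×60/8 = 900 rpm (synchronous)
ω = 2π×900/60 = 94.25 rad/s
τ = P_out/ω = 51462/94.25 = 546 N·m

546 N·m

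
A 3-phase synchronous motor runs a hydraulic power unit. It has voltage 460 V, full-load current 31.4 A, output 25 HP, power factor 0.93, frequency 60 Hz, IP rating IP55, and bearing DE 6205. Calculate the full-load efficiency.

P_out = 25 × 746 = 18650 W
P_in = √3·V_L·I_L·cosφ = 1.732 × 460 × 31.4 × 0.93 = 23266 W
η = P_out / P_in = 18650 / 23266 = 0.802 = 80.2%

80.2 %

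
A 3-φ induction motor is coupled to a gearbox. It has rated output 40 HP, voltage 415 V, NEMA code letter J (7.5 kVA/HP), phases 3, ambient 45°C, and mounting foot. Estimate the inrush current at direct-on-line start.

S_LR = 7.5 × 40 = 300 kVA
I_LR = S_LR/(√3·V_L) = 300000/(1.732×415) = 417 A

417 A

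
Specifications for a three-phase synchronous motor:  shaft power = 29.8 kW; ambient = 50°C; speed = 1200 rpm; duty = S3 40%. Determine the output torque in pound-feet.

ω = 2π × 1200/60 = 125.7 rad/s
τ = P/ω = 29800/125.7 = 237.1 N·m
In lb·ft: 237.1/1.356 = 175 lb·ft

175 lb·ft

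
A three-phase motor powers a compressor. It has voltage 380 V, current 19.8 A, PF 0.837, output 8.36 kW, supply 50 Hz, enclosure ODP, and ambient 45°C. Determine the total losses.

P_in = √3·V·I·cosφ = 1.732×380×19.8×0.837 = 10907 W
P_out = 8360 W
Losses = P_in − P_out = 10907 − 8360 = 2547 W

2550 W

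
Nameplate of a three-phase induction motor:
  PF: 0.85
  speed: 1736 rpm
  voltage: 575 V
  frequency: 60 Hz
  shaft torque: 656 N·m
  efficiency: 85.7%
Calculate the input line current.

ω = 2π×1736/60 = 181.8 rad/s; P_out = τω = 656 × 181.8 = 119261 W
P_in = P_out / η = 119261 / 0.857 = 139161 W
I_L = P_in / (√3·V_L·cosφ) = 139161 / (1.732 × 575 × 0.85) = 164 A

164 A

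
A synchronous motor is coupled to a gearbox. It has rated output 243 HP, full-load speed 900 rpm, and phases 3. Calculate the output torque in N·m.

P_out = 243 × 746 = 181278 W
ω = 2π × 900/60 = 94.25 rad/s
τ = P_out/ω = 181278/94.25 = 1920 N·m

1920 N·m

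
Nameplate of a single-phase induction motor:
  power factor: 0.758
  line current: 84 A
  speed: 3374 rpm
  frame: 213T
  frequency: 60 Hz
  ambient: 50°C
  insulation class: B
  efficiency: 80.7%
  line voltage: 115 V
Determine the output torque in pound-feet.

P_in = V·I·cosφ = 115 × 84 × 0.758 = 7322 W
P_out = η·P_in = 0.807 × 7322 = 5909 W
n = 3374 rpm
ω = 2π×3374/60 = 353.3 rad/s
τ = P_out/ω = 5909/353.3 = 16.73 N·m
In lb·ft: 16.73/1.356 = 12.3 lb·ft

12.3 lb·ft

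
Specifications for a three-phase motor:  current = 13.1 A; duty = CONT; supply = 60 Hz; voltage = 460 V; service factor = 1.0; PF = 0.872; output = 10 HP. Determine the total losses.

1640 W

P_in = √3·V·I·cosφ = 1.732×460×13.1×0.872 = 9101 W
P_out = 10×746 = 7460 W
Losses = P_in − P_out = 9101 − 7460 = 1641 W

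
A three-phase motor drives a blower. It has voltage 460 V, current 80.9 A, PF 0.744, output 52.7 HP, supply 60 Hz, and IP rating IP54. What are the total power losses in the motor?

P_in = √3·V·I·cosφ = 1.732×460×80.9×0.744 = 47954 W
P_out = 52.7×746 = 39314 W
Losses = P_in − P_out = 47954 − 39314 = 8640 W

8.64 kW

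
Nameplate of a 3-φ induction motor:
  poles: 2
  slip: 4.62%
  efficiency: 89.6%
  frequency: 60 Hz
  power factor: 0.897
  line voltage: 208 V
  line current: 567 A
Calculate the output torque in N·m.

457 N·m

P_in = √3·V·I·cosφ = 1.732 × 208 × 567 × 0.897 = 183226 W
P_out = η·P_in = 0.896 × 183226 = 164170 W
n_s = 120×60/2 = 3600 rpm; n = 3600×(1−0.0462) = 3434 rpm
ω = 2π×3434/60 = 359.6 rad/s
τ = P_out/ω = 164170/359.6 = 457 N·m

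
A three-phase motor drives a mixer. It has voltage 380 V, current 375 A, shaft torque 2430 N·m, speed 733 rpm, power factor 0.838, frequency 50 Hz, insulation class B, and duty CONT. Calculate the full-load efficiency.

ω = 2π × 733/60 = 76.76 rad/s; P_out = τω = 2430 × 76.76 = 186527 W
P_in = √3·V_L·I_L·cosφ = 1.732 × 380 × 375 × 0.838 = 206827 W
η = P_out / P_in = 186527 / 206827 = 0.902 = 90.2%

90.2 %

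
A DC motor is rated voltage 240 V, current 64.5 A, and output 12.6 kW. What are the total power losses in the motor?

2880 W

P_in = V·I = 240×64.5 = 15480 W
P_out = 12600 W
Losses = P_in − P_out = 15480 − 12600 = 2880 W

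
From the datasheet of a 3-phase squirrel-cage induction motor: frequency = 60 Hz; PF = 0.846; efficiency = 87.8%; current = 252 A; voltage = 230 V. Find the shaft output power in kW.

P_in = √3·V·I·cosφ = 1.732 × 230 × 252 × 0.846 = 84927 W
P_out = η·P_in = 0.878 × 84927 = 74566 W

74.6 kW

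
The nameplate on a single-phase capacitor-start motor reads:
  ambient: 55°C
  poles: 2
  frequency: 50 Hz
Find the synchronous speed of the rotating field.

3000 rpm

n_s = 120f/p = 120×50/2 = 3000 rpm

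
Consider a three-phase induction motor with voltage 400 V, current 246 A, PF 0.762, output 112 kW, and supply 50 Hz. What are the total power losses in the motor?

P_in = √3·V·I·cosφ = 1.732×400×246×0.762 = 129867 W
P_out = 112000 W
Losses = P_in − P_out = 129867 − 112000 = 17867 W

17.9 kW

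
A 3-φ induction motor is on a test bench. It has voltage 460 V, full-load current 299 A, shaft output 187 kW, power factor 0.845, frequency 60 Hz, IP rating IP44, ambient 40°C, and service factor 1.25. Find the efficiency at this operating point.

92.9 %

P_out = 187 kW = 187000 W
P_in = √3·V_L·I_L·cosφ = 1.732 × 460 × 299 × 0.845 = 201295 W
η = P_out / P_in = 187000 / 201295 = 0.929 = 92.9%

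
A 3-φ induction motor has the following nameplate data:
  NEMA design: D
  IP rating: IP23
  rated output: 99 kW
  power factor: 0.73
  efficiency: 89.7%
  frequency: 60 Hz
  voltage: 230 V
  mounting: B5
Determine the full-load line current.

380 A

P_out = 99 kW = 99000 W
P_in = P_out / η = 99000 / 0.897 = 110368 W
I_L = P_in / (√3·V_L·cosφ) = 110368 / (1.732 × 230 × 0.73) = 380 A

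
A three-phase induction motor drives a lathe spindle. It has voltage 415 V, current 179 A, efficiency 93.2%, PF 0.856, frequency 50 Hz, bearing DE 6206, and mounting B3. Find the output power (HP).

P_in = √3·V·I·cosφ = 1.732 × 415 × 179 × 0.856 = 110134 W
P_out = η·P_in = 0.932 × 110134 = 102645 W
= 102645/746 = 138 HP

138 HP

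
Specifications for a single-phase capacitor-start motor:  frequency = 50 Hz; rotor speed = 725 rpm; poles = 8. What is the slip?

3.33 %

n_s = 120f/p = 120×50/8 = 750 rpm
s = (n_s − n)/n_s = (750 − 725)/750 = 0.0333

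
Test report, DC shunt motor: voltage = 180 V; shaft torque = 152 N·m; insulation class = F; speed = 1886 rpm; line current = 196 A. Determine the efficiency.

85.1 %

ω = 2π × 1886/60 = 197.5 rad/s; P_out = τω = 152 × 197.5 = 30020 W
P_in = V·I = 180 × 196 = 35280 W
η = P_out / P_in = 30020 / 35280 = 0.851 = 85.1%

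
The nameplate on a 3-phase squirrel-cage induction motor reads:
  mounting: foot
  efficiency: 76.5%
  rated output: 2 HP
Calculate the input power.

1.95 kW

P_out = 2 × 746 = 1492 W
P_in = P_out/η = 1492/0.765 = 1950 W = 1.95 kW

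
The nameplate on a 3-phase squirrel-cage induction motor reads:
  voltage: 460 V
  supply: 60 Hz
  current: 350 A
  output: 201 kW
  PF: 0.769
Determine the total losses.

13400 W

P_in = √3·V·I·cosφ = 1.732×460×350×0.769 = 214437 W
P_out = 201000 W
Losses = P_in − P_out = 214437 − 201000 = 13437 W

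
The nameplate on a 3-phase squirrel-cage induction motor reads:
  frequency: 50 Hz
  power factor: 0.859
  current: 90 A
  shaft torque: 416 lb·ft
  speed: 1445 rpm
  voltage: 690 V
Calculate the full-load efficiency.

τ = 416 lb·ft × 1.356 = 564.1 N·m
ω = 2π × 1445/60 = 151.3 rad/s; P_out = τω = 564.1 × 151.3 = 85348 W
P_in = √3·V_L·I_L·cosφ = 1.732 × 690 × 90 × 0.859 = 92392 W
η = P_out / P_in = 85348 / 92392 = 0.924 = 92.4%

92.4 %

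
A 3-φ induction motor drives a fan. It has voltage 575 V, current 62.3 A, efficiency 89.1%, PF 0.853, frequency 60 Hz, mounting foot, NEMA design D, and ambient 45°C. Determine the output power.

47.2 kW

P_in = √3·V·I·cosφ = 1.732 × 575 × 62.3 × 0.853 = 52924 W
P_out = η·P_in = 0.891 × 52924 = 47155 W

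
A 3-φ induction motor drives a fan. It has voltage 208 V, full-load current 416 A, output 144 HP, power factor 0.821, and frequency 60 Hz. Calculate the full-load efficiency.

87.3 %

P_out = 144 × 746 = 107424 W
P_in = √3·V_L·I_L·cosφ = 1.732 × 208 × 416 × 0.821 = 123040 W
η = P_out / P_in = 107424 / 123040 = 0.873 = 87.3%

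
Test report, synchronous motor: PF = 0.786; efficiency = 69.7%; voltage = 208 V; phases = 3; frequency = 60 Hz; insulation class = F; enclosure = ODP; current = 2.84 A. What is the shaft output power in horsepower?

0.751 HP

P_in = √3·V·I·cosφ = 1.732 × 208 × 2.84 × 0.786 = 804 W
P_out = η·P_in = 0.697 × 804 = 560 W
= 560/746 = 0.751 HP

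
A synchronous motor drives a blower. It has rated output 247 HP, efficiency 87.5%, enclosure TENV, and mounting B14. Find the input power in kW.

P_out = 247 × 746 = 184262 W
P_in = P_out/η = 184262/0.875 = 210585 W = 211 kW

211 kW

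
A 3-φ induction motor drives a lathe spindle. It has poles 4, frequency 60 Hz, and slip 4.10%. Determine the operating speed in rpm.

n_s = 120f/p = 120×60/4 = 1800 rpm
n = n_s(1 − s) = 1800 × (1 − 0.041) = 1726 rpm

1726 rpm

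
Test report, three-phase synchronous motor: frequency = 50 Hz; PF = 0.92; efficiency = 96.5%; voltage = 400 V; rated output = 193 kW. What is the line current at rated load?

P_out = 193 kW = 193000 W
P_in = P_out / η = 193000 / 0.965 = 200000 W
I_L = P_in / (√3·V_L·cosφ) = 200000 / (1.732 × 400 × 0.92) = 314 A

314 A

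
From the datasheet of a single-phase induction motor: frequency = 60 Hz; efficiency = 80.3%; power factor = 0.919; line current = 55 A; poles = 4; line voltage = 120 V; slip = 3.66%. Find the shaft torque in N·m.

P_in = V·I·cosφ = 120 × 55 × 0.919 = 6065 W
P_out = η·P_in = 0.803 × 6065 = 4870 W
n_s = 120×60/4 = 1800 rpm; n = 1800×(1−0.0366) = 1734 rpm
ω = 2π×1734/60 = 181.6 rad/s
τ = P_out/ω = 4870/181.6 = 26.8 N·m

26.8 N·m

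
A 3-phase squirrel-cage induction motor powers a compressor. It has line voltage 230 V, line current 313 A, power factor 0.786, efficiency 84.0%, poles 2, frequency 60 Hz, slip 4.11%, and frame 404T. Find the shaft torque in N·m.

228 N·m

P_in = √3·V·I·cosφ = 1.732 × 230 × 313 × 0.786 = 98004 W
P_out = η·P_in = 0.84 × 98004 = 82323 W
n_s = 120×60/2 = 3600 rpm; n = 3600×(1−0.0411) = 3452 rpm
ω = 2π×3452/60 = 361.5 rad/s
τ = P_out/ω = 82323/361.5 = 228 N·m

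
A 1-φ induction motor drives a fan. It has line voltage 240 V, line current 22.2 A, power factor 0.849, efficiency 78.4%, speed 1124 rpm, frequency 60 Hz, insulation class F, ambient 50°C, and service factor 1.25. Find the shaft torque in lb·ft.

22.2 lb·ft

P_in = V·I·cosφ = 240 × 22.2 × 0.849 = 4523 W
P_out = η·P_in = 0.784 × 4523 = 3546 W
n = 1124 rpm
ω = 2π×1124/60 = 117.7 rad/s
τ = P_out/ω = 3546/117.7 = 30.13 N·m
In lb·ft: 30.13/1.356 = 22.2 lb·ft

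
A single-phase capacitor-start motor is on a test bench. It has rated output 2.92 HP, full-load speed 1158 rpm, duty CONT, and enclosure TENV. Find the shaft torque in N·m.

P_out = 2.92 × 746 = 2178 W
ω = 2π × 1158/60 = 121.3 rad/s
τ = P_out/ω = 2178/121.3 = 18 N·m

18 N·m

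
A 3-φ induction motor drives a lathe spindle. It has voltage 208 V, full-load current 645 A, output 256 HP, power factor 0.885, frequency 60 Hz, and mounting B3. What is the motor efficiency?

P_out = 256 × 746 = 190976 W
P_in = √3·V_L·I_L·cosφ = 1.732 × 208 × 645 × 0.885 = 205643 W
η = P_out / P_in = 190976 / 205643 = 0.929 = 92.9%

92.9 %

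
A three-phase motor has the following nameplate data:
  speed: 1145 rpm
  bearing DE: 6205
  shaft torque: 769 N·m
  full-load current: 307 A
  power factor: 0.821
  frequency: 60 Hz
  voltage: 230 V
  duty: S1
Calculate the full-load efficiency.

91.8 %

ω = 2π × 1145/60 = 119.9 rad/s; P_out = τω = 769 × 119.9 = 92203 W
P_in = √3·V_L·I_L·cosφ = 1.732 × 230 × 307 × 0.821 = 100405 W
η = P_out / P_in = 92203 / 100405 = 0.918 = 91.8%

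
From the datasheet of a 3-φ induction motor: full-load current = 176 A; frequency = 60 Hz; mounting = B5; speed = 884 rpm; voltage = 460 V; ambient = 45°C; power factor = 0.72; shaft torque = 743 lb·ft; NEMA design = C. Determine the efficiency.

92.4 %

τ = 743 lb·ft × 1.356 = 1008 N·m
ω = 2π × 884/60 = 92.57 rad/s; P_out = τω = 1008 × 92.57 = 93311 W
P_in = √3·V_L·I_L·cosφ = 1.732 × 460 × 176 × 0.72 = 100960 W
η = P_out / P_in = 93311 / 100960 = 0.924 = 92.4%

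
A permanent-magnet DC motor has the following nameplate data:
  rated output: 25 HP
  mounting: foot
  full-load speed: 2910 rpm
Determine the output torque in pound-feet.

P_out = 25 × 746 = 18650 W
ω = 2π × 2910/60 = 304.7 rad/s
τ = P_out/ω = 18650/304.7 = 61.21 N·m
In lb·ft: 61.21/1.356 = 45.1 lb·ft

45.1 lb·ft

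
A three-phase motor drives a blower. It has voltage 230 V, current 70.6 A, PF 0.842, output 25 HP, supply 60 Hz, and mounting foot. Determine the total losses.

P_in = √3·V·I·cosφ = 1.732×230×70.6×0.842 = 23681 W
P_out = 25×746 = 18650 W
Losses = P_in − P_out = 23681 − 18650 = 5031 W

5030 W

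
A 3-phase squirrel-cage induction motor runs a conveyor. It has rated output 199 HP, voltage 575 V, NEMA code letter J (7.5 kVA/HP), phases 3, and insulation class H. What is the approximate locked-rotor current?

1500 A

S_LR = 7.5 × 199 = 1492.5 kVA
I_LR = S_LR/(√3·V_L) = 1492500/(1.732×575) = 1500 A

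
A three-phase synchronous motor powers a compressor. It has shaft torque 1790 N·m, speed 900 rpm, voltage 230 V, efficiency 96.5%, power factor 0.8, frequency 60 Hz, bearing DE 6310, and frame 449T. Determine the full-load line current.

549 A

ω = 2π×900/60 = 94.25 rad/s; P_out = τω = 1790 × 94.25 = 168708 W
P_in = P_out / η = 168708 / 0.965 = 174827 W
I_L = P_in / (√3·V_L·cosφ) = 174827 / (1.732 × 230 × 0.8) = 549 A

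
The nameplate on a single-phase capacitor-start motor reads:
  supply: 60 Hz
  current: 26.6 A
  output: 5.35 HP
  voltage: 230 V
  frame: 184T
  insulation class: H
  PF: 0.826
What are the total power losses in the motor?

1.06 kW

P_in = V·I·cosφ = 230×26.6×0.826 = 5053 W
P_out = 5.35×746 = 3991 W
Losses = P_in − P_out = 5053 − 3991 = 1062 W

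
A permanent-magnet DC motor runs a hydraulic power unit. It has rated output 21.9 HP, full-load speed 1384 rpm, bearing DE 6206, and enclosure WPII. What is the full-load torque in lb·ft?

P_out = 21.9 × 746 = 16337 W
ω = 2π × 1384/60 = 144.9 rad/s
τ = P_out/ω = 16337/144.9 = 112.7 N·m
In lb·ft: 112.7/1.356 = 83.1 lb·ft

83.1 lb·ft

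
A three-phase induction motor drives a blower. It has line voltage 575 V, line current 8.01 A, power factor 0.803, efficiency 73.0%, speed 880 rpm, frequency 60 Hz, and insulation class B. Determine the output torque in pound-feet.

P_in = √3·V·I·cosφ = 1.732 × 575 × 8.01 × 0.803 = 6406 W
P_out = η·P_in = 0.73 × 6406 = 4676 W
n = 880 rpm
ω = 2π×880/60 = 92.15 rad/s
τ = P_out/ω = 4676/92.15 = 50.74 N·m
In lb·ft: 50.74/1.356 = 37.4 lb·ft

37.4 lb·ft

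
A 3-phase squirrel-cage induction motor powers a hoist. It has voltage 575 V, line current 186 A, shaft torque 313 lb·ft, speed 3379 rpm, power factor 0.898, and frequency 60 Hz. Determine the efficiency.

90.3 %

τ = 313 lb·ft × 1.356 = 424.4 N·m
ω = 2π × 3379/60 = 353.8 rad/s; P_out = τω = 424.4 × 353.8 = 150153 W
P_in = √3·V_L·I_L·cosφ = 1.732 × 575 × 186 × 0.898 = 166343 W
η = P_out / P_in = 150153 / 166343 = 0.903 = 90.3%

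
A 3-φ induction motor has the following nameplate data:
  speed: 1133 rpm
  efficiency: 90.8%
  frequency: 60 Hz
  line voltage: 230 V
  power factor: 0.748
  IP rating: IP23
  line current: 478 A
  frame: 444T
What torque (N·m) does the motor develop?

P_in = √3·V·I·cosφ = 1.732 × 230 × 478 × 0.748 = 142431 W
P_out = η·P_in = 0.908 × 142431 = 129327 W
n = 1133 rpm
ω = 2π×1133/60 = 118.6 rad/s
τ = P_out/ω = 129327/118.6 = 1090 N·m

1090 N·m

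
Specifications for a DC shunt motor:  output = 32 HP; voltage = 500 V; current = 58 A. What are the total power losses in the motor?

5130 W

P_in = V·I = 500×58 = 29000 W
P_out = 32×746 = 23872 W
Losses = P_in − P_out = 29000 − 23872 = 5128 W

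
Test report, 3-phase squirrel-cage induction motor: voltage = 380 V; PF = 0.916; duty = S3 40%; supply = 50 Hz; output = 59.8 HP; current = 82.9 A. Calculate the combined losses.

5.37 kW

P_in = √3·V·I·cosφ = 1.732×380×82.9×0.916 = 49978 W
P_out = 59.8×746 = 44611 W
Losses = P_in − P_out = 49978 − 44611 = 5367 W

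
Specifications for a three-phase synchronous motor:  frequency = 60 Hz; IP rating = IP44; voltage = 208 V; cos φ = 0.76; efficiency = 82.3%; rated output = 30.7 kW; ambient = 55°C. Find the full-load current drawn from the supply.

136 A

P_out = 30.7 kW = 30700 W
P_in = P_out / η = 30700 / 0.823 = 37303 W
I_L = P_in / (√3·V_L·cosφ) = 37303 / (1.732 × 208 × 0.76) = 136 A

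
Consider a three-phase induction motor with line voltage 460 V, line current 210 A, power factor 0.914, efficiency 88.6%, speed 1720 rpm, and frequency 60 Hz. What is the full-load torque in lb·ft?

P_in = √3·V·I·cosφ = 1.732 × 460 × 210 × 0.914 = 152922 W
P_out = η·P_in = 0.886 × 152922 = 135489 W
n = 1720 rpm
ω = 2π×1720/60 = 180.1 rad/s
τ = P_out/ω = 135489/180.1 = 752.3 N·m
In lb·ft: 752.3/1.356 = 555 lb·ft

555 lb·ft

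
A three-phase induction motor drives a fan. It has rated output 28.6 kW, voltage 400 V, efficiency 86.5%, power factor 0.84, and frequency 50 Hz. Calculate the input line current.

56.8 A

P_out = 28.6 kW = 28600 W
P_in = P_out / η = 28600 / 0.865 = 33064 W
I_L = P_in / (√3·V_L·cosφ) = 33064 / (1.732 × 400 × 0.84) = 56.8 A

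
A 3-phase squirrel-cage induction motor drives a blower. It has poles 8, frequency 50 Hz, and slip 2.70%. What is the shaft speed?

n_s = 120f/p = 120×50/8 = 750 rpm
n = n_s(1 − s) = 750 × (1 − 0.027) = 730 rpm

730 rpm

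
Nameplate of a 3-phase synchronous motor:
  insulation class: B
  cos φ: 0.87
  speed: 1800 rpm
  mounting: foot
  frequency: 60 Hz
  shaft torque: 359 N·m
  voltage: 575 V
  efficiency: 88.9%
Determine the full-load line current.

87.9 A

ω = 2π×1800/60 = 188.5 rad/s; P_out = τω = 359 × 188.5 = 67672 W
P_in = P_out / η = 67672 / 0.889 = 76121 W
I_L = P_in / (√3·V_L·cosφ) = 76121 / (1.732 × 575 × 0.87) = 87.9 A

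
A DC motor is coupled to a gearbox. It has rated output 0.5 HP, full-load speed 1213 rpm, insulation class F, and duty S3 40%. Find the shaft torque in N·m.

2.94 N·m

P_out = 0.5 × 746 = 373 W
ω = 2π × 1213/60 = 127 rad/s
τ = P_out/ω = 373/127 = 2.94 N·m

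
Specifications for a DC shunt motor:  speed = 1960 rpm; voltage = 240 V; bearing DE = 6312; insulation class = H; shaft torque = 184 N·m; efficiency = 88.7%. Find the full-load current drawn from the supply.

177 A

ω = 2π×1960/60 = 205.3 rad/s; P_out = τω = 184 × 205.3 = 37775 W
P_in = P_out / η = 37775 / 0.887 = 42587 W
I = P_in / V = 42587 / 240 = 177 A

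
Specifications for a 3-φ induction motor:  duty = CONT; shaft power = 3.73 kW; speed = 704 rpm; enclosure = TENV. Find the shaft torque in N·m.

50.6 N·m

ω = 2π × 704/60 = 73.72 rad/s
τ = P/ω = 3730/73.72 = 50.6 N·m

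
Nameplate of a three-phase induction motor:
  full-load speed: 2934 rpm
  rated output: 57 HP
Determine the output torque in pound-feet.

P_out = 57 × 746 = 42522 W
ω = 2π × 2934/60 = 307.2 rad/s
τ = P_out/ω = 42522/307.2 = 138.4 N·m
In lb·ft: 138.4/1.356 = 102 lb·ft

102 lb·ft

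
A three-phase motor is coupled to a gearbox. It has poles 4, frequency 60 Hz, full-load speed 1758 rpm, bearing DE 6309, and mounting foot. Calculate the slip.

2.3 %

n_s = 120f/p = 120×60/4 = 1800 rpm
s = (n_s − n)/n_s = (1800 − 1758)/1800 = 0.0233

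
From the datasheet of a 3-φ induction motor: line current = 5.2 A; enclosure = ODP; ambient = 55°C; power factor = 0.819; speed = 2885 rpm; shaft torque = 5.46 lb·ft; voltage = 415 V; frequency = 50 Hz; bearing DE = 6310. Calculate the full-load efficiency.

τ = 5.46 lb·ft × 1.356 = 7.404 N·m
ω = 2π × 2885/60 = 302.1 rad/s; P_out = τω = 7.404 × 302.1 = 2237 W
P_in = √3·V_L·I_L·cosφ = 1.732 × 415 × 5.2 × 0.819 = 3061 W
η = P_out / P_in = 2237 / 3061 = 0.731 = 73.1%

73.1 %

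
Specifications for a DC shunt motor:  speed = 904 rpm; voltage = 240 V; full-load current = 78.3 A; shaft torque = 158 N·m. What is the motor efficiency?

79.6 %

ω = 2π × 904/60 = 94.67 rad/s; P_out = τω = 158 × 94.67 = 14958 W
P_in = V·I = 240 × 78.3 = 18792 W
η = P_out / P_in = 14958 / 18792 = 0.796 = 79.6%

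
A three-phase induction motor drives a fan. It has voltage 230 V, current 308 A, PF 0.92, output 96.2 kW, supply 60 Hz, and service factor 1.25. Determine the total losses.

16700 W

P_in = √3·V·I·cosφ = 1.732×230×308×0.92 = 112879 W
P_out = 96200 W
Losses = P_in − P_out = 112879 − 96200 = 16679 W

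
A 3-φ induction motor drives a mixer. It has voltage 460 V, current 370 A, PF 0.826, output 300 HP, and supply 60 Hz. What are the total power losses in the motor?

P_in = √3·V·I·cosφ = 1.732×460×370×0.826 = 243494 W
P_out = 300×746 = 223800 W
Losses = P_in − P_out = 243494 − 223800 = 19694 W

19700 W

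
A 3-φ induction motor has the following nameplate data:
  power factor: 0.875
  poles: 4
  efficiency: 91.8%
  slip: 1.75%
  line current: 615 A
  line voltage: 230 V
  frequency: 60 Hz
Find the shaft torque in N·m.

1060 N·m

P_in = √3·V·I·cosφ = 1.732 × 230 × 615 × 0.875 = 214367 W
P_out = η·P_in = 0.918 × 214367 = 196789 W
n_s = 120×60/4 = 1800 rpm; n = 1800×(1−0.0175) = 1769 rpm
ω = 2π×1769/60 = 185.2 rad/s
τ = P_out/ω = 196789/185.2 = 1060 N·m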